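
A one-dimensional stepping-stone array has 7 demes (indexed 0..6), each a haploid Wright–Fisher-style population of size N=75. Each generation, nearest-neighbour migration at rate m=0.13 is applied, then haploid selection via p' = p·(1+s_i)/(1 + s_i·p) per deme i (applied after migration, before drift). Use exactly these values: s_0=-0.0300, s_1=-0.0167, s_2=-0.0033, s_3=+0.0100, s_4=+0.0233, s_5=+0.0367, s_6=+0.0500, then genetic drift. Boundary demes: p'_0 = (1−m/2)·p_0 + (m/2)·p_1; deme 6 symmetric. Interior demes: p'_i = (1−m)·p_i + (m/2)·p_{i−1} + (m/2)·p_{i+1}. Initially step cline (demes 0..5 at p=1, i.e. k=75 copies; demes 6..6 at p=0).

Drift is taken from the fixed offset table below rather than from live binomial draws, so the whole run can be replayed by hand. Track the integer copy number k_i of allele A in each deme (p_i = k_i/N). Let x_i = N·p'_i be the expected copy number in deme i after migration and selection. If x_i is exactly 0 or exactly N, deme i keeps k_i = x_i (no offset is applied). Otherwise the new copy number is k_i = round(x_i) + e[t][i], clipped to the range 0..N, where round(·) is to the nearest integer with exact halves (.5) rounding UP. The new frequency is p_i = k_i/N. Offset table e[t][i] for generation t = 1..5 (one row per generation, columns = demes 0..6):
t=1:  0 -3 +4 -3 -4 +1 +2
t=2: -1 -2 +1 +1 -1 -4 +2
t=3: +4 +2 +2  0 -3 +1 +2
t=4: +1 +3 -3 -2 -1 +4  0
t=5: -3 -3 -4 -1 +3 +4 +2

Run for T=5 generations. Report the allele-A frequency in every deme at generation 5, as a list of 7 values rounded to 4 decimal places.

t=0: k=[75 75 75 75 75 75 0]
t=1: x=[75.0000 75.0000 75.0000 75.0000 75.0000 70.2867 5.1022] k=[75 75 75 75 75 71 7]
t=2: x=[75.0000 75.0000 75.0000 75.0000 74.7459 67.3511 11.6315] k=[75 75 75 75 74 63 14]
t=3: x=[75.0000 75.0000 75.0000 74.9356 73.3868 60.9463 17.8399] k=[75 75 75 75 70 62 20]
t=4: x=[75.0000 75.0000 75.0000 74.6782 69.9153 60.2224 23.5102] k=[75 75 75 73 69 64 24]
t=5: x=[75.0000 75.0000 74.8696 72.8905 69.0622 62.1142 27.4433] k=[75 75 71 72 72 66 29]

[1.0000, 1.0000, 0.9467, 0.9600, 0.9600, 0.8800, 0.3867]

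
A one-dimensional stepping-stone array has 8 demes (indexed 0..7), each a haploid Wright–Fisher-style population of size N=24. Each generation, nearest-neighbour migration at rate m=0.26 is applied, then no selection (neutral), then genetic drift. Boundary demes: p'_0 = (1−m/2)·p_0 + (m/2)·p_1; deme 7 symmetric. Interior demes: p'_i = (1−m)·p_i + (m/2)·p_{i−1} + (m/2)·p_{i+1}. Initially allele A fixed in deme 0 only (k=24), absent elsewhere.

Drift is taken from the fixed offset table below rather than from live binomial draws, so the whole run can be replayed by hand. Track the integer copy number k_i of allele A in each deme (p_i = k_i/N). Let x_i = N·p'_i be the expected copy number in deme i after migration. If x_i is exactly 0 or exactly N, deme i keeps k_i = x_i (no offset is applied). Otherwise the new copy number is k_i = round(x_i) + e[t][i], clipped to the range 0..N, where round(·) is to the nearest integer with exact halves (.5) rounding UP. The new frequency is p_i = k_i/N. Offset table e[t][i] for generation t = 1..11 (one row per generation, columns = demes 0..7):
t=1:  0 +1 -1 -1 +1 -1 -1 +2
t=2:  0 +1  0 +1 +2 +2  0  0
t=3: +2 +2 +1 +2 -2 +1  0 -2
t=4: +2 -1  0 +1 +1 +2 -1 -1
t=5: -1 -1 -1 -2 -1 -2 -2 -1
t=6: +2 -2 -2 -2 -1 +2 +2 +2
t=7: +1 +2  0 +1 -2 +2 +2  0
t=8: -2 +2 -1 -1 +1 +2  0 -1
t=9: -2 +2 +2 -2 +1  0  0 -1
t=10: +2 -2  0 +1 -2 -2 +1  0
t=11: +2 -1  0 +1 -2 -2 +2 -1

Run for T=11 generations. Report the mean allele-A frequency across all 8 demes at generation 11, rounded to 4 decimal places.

0.1875

t=0: k=[24 0 0 0 0 0 0 0]
t=1: x=[20.8800 3.1200 0.0000 0.0000 0.0000 0.0000 0.0000 0.0000] k=[21 4 0 0 0 0 0 0]
t=2: x=[18.7900 5.6900 0.5200 0.0000 0.0000 0.0000 0.0000 0.0000] k=[19 7 1 0 0 0 0 0]
t=3: x=[17.4400 7.7800 1.6500 0.1300 0.0000 0.0000 0.0000 0.0000] k=[19 10 3 2 0 0 0 0]
t=4: x=[17.8300 10.2600 3.7800 1.8700 0.2600 0.0000 0.0000 0.0000] k=[20 9 4 3 1 0 0 0]
t=5: x=[18.5700 9.7800 4.5200 2.8700 1.1300 0.1300 0.0000 0.0000] k=[18 9 4 1 0 0 0 0]
t=6: x=[16.8300 9.5200 4.2600 1.2600 0.1300 0.0000 0.0000 0.0000] k=[19 8 2 0 0 0 0 0]
t=7: x=[17.5700 8.6500 2.5200 0.2600 0.0000 0.0000 0.0000 0.0000] k=[19 11 3 1 0 0 0 0]
t=8: x=[17.9600 11.0000 3.7800 1.1300 0.1300 0.0000 0.0000 0.0000] k=[16 13 3 0 1 0 0 0]
t=9: x=[15.6100 12.0900 3.9100 0.5200 0.7400 0.1300 0.0000 0.0000] k=[14 14 6 0 2 0 0 0]
t=10: x=[14.0000 12.9600 6.2600 1.0400 1.4800 0.2600 0.0000 0.0000] k=[16 11 6 2 0 0 0 0]
t=11: x=[15.3500 11.0000 6.1300 2.2600 0.2600 0.0000 0.0000 0.0000] k=[17 10 6 3 0 0 0 0]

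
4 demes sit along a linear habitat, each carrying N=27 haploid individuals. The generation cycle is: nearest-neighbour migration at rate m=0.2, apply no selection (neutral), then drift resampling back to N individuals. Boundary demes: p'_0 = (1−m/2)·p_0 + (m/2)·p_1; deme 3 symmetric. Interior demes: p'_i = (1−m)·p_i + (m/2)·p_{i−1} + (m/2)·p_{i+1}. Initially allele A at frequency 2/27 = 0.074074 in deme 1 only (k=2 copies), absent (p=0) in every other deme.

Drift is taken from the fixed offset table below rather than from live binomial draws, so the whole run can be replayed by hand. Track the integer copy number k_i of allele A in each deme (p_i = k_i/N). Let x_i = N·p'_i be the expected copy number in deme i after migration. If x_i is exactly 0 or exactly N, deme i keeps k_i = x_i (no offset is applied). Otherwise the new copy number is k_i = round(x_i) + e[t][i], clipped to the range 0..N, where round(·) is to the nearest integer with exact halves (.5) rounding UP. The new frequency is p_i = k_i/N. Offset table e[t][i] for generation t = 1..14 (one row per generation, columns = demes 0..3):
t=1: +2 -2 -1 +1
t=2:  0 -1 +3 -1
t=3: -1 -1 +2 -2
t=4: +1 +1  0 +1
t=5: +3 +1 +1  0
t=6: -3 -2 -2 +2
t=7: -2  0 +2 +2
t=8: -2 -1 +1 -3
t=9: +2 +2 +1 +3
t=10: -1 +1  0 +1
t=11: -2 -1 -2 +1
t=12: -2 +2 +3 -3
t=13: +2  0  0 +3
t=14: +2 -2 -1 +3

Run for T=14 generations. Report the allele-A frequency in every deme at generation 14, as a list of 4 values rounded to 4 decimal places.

t=0: k=[0 2 0 0]
t=1: x=[0.2000 1.6000 0.2000 0.0000] k=[2 0 0 0]
t=2: x=[1.8000 0.2000 0.0000 0.0000] k=[2 0 0 0]
t=3: x=[1.8000 0.2000 0.0000 0.0000] k=[1 0 0 0]
t=4: x=[0.9000 0.1000 0.0000 0.0000] k=[2 1 0 0]
t=5: x=[1.9000 1.0000 0.1000 0.0000] k=[5 2 1 0]
t=6: x=[4.7000 2.2000 1.0000 0.1000] k=[2 0 0 2]
t=7: x=[1.8000 0.2000 0.2000 1.8000] k=[0 0 2 4]
t=8: x=[0.0000 0.2000 2.0000 3.8000] k=[0 0 3 1]
t=9: x=[0.0000 0.3000 2.5000 1.2000] k=[0 2 4 4]
t=10: x=[0.2000 2.0000 3.8000 4.0000] k=[0 3 4 5]
t=11: x=[0.3000 2.8000 4.0000 4.9000] k=[0 2 2 6]
t=12: x=[0.2000 1.8000 2.4000 5.6000] k=[0 4 5 3]
t=13: x=[0.4000 3.7000 4.7000 3.2000] k=[2 4 5 6]
t=14: x=[2.2000 3.9000 5.0000 5.9000] k=[4 2 4 9]

[0.1481, 0.0741, 0.1481, 0.3333]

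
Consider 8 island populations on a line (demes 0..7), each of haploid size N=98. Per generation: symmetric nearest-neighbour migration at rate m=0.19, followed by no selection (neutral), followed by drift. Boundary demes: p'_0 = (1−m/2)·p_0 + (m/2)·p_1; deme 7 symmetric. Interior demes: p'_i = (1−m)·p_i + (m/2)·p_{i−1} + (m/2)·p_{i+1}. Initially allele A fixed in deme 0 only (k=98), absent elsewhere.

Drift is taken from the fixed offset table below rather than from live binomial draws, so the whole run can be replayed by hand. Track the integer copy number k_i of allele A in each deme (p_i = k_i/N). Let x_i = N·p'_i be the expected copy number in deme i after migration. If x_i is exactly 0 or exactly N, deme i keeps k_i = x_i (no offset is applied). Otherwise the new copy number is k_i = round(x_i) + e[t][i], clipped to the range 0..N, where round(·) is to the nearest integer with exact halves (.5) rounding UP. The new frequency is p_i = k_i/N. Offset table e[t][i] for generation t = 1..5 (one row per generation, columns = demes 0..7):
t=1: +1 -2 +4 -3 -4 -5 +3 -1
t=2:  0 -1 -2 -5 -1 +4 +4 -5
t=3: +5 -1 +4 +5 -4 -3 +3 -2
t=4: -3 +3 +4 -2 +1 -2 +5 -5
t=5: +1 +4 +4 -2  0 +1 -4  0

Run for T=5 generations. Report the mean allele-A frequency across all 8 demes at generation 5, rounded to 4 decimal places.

t=0: k=[98 0 0 0 0 0 0 0]
t=1: x=[88.6900 9.3100 0.0000 0.0000 0.0000 0.0000 0.0000 0.0000] k=[90 7 0 0 0 0 0 0]
t=2: x=[82.1150 14.2200 0.6650 0.0000 0.0000 0.0000 0.0000 0.0000] k=[82 13 0 0 0 0 0 0]
t=3: x=[75.4450 18.3200 1.2350 0.0000 0.0000 0.0000 0.0000 0.0000] k=[80 17 5 0 0 0 0 0]
t=4: x=[74.0150 21.8450 5.6650 0.4750 0.0000 0.0000 0.0000 0.0000] k=[71 25 10 0 0 0 0 0]
t=5: x=[66.6300 27.9450 10.4750 0.9500 0.0000 0.0000 0.0000 0.0000] k=[68 32 14 0 0 0 0 0]

0.1454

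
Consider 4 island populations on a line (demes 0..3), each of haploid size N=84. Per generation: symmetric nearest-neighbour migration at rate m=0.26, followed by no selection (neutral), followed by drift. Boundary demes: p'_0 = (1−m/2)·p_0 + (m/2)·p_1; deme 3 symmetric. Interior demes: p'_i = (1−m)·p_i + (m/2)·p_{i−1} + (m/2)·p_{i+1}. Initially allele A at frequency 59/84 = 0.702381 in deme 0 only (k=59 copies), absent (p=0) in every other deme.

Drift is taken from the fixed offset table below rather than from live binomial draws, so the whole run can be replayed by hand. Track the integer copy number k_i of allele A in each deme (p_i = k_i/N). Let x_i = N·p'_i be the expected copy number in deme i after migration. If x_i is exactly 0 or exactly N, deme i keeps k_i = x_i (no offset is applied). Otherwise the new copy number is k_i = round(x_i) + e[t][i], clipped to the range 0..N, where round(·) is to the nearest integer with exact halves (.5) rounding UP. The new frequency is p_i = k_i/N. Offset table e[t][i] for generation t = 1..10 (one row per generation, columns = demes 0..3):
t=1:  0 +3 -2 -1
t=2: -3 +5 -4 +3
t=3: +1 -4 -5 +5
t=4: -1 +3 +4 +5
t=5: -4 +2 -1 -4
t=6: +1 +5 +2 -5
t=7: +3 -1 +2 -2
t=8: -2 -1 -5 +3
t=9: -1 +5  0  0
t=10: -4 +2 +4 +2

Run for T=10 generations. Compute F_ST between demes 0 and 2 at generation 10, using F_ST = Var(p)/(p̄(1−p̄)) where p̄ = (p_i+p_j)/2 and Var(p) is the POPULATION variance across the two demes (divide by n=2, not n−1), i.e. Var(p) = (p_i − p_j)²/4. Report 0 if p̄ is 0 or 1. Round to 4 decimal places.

t=0: k=[59 0 0 0]
t=1: x=[51.3300 7.6700 0.0000 0.0000] k=[51 11 0 0]
t=2: x=[45.8000 14.7700 1.4300 0.0000] k=[43 20 0 0]
t=3: x=[40.0100 20.3900 2.6000 0.0000] k=[41 16 0 0]
t=4: x=[37.7500 17.1700 2.0800 0.0000] k=[37 20 6 0]
t=5: x=[34.7900 20.3900 7.0400 0.7800] k=[31 22 6 0]
t=6: x=[29.8300 21.0900 7.3000 0.7800] k=[31 26 9 0]
t=7: x=[30.3500 24.4400 10.0400 1.1700] k=[33 23 12 0]
t=8: x=[31.7000 22.8700 11.8700 1.5600] k=[30 22 7 5]
t=9: x=[28.9600 21.0900 8.6900 5.2600] k=[28 26 9 5]
t=10: x=[27.7400 24.0500 10.6900 5.5200] k=[24 26 15 8]

0.0161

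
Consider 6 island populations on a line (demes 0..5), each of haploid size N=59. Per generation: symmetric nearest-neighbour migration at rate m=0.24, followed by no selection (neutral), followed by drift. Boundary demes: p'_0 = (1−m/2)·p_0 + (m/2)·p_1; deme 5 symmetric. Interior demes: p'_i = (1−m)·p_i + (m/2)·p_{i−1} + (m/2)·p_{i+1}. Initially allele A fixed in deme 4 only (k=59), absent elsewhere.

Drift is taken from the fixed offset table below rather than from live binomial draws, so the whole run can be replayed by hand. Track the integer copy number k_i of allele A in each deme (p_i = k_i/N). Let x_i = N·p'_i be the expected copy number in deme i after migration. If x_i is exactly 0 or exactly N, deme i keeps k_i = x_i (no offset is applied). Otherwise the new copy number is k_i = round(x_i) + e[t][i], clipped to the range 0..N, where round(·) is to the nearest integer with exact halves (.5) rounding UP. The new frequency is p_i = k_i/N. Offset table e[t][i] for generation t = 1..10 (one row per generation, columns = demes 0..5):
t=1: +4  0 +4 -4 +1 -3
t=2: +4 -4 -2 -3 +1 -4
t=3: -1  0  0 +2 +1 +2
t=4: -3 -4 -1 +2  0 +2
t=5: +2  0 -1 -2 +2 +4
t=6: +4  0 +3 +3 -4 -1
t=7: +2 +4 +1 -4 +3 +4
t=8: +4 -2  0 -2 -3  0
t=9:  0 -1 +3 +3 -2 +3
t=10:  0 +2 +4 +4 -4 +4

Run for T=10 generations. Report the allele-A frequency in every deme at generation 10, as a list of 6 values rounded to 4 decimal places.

[0.0847, 0.1017, 0.2203, 0.2712, 0.2034, 0.4746]

t=0: k=[0 0 0 0 59 0]
t=1: x=[0.0000 0.0000 0.0000 7.0800 44.8400 7.0800] k=[0 0 0 3 46 4]
t=2: x=[0.0000 0.0000 0.3600 7.8000 35.8000 9.0400] k=[0 0 0 5 37 5]
t=3: x=[0.0000 0.0000 0.6000 8.2400 29.3200 8.8400] k=[0 0 1 10 30 11]
t=4: x=[0.0000 0.1200 1.9600 11.3200 25.3200 13.2800] k=[0 0 1 13 25 15]
t=5: x=[0.0000 0.1200 2.3200 13.0000 22.3600 16.2000] k=[0 0 1 11 24 20]
t=6: x=[0.0000 0.1200 2.0800 11.3600 21.9600 20.4800] k=[0 0 5 14 18 19]
t=7: x=[0.0000 0.6000 5.4800 13.4000 17.6400 18.8800] k=[0 5 6 9 21 23]
t=8: x=[0.6000 4.5200 6.2400 10.0800 19.8000 22.7600] k=[5 3 6 8 17 23]
t=9: x=[4.7600 3.6000 5.8800 8.8400 16.6400 22.2800] k=[5 3 9 12 15 25]
t=10: x=[4.7600 3.9600 8.6400 12.0000 15.8400 23.8000] k=[5 6 13 16 12 28]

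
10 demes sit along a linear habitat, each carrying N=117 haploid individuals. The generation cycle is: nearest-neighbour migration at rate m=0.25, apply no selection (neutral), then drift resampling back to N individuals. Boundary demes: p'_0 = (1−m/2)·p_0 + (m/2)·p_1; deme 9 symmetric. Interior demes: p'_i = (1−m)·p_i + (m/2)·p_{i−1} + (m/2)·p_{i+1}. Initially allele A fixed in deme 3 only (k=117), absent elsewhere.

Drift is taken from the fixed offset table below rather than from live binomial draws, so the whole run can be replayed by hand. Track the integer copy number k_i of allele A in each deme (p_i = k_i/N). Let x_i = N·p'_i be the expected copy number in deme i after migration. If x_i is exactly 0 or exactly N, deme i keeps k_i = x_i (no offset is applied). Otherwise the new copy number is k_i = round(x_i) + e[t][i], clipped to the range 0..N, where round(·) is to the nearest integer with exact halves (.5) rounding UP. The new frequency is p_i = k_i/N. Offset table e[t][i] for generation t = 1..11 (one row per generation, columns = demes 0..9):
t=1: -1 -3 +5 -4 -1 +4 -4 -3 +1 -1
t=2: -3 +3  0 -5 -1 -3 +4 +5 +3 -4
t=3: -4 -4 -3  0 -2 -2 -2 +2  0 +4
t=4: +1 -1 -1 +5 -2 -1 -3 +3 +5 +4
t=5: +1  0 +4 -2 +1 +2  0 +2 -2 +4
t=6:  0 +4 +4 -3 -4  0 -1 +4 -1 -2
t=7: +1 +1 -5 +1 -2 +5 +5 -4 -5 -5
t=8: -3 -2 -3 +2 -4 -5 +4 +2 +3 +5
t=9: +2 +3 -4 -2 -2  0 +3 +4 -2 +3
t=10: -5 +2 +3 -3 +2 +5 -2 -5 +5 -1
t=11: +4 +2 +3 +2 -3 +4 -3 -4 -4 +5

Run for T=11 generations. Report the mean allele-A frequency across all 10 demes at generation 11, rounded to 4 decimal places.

0.1034

t=0: k=[0 0 0 117 0 0 0 0 0 0]
t=1: x=[0.0000 0.0000 14.6250 87.7500 14.6250 0.0000 0.0000 0.0000 0.0000 0.0000] k=[0 0 20 84 14 0 0 0 0 0]
t=2: x=[0.0000 2.5000 25.5000 67.2500 21.0000 1.7500 0.0000 0.0000 0.0000 0.0000] k=[0 6 26 62 20 0 0 0 0 0]
t=3: x=[0.7500 7.7500 28.0000 52.2500 22.7500 2.5000 0.0000 0.0000 0.0000 0.0000] k=[0 4 25 52 21 1 0 0 0 0]
t=4: x=[0.5000 6.1250 25.7500 44.7500 22.3750 3.3750 0.1250 0.0000 0.0000 0.0000] k=[2 5 25 50 20 2 0 0 0 0]
t=5: x=[2.3750 7.1250 25.6250 43.1250 21.5000 4.0000 0.2500 0.0000 0.0000 0.0000] k=[3 7 30 41 23 6 0 0 0 0]
t=6: x=[3.5000 9.3750 28.5000 37.3750 23.1250 7.3750 0.7500 0.0000 0.0000 0.0000] k=[4 13 33 34 19 7 0 0 0 0]
t=7: x=[5.1250 14.3750 30.6250 32.0000 19.3750 7.6250 0.8750 0.0000 0.0000 0.0000] k=[6 15 26 33 17 13 6 0 0 0]
t=8: x=[7.1250 15.2500 25.5000 30.1250 18.5000 12.6250 6.1250 0.7500 0.0000 0.0000] k=[4 13 23 32 15 8 10 3 0 0]
t=9: x=[5.1250 13.1250 22.8750 28.7500 16.2500 9.1250 8.8750 3.5000 0.3750 0.0000] k=[7 16 19 27 14 9 12 8 0 0]
t=10: x=[8.1250 15.2500 19.6250 24.3750 15.0000 10.0000 11.1250 7.5000 1.0000 0.0000] k=[3 17 23 21 17 15 9 3 6 0]
t=11: x=[4.7500 16.0000 22.0000 20.7500 17.2500 14.5000 9.0000 4.1250 4.8750 0.7500] k=[9 18 25 23 14 19 6 0 1 6]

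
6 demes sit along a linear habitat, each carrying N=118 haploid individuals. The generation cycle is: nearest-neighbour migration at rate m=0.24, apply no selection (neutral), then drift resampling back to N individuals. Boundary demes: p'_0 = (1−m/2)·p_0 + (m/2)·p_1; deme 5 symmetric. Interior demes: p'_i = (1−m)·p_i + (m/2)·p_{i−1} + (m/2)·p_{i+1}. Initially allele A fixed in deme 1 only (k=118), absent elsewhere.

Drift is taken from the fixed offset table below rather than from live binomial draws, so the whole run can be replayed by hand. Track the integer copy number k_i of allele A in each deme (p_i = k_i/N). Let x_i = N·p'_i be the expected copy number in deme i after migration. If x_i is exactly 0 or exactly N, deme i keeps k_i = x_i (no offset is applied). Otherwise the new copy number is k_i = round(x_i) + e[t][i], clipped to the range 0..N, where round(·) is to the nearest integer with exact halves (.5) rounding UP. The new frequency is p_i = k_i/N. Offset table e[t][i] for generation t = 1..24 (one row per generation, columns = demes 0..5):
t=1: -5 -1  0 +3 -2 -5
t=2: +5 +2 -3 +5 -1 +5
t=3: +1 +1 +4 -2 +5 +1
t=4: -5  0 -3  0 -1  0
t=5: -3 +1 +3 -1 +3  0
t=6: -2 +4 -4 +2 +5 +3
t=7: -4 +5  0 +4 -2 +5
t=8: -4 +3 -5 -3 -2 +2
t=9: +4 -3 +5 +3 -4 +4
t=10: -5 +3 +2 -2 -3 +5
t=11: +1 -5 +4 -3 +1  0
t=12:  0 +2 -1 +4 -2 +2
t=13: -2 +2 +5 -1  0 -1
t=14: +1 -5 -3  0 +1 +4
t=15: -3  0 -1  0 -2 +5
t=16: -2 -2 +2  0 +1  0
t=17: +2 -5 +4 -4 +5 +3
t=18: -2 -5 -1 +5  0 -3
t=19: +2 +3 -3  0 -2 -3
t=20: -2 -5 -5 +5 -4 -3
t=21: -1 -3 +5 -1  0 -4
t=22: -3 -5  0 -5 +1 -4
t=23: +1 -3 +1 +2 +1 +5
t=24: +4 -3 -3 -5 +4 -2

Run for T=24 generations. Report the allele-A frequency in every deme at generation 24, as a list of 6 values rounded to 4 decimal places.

[0.1780, 0.0932, 0.1525, 0.1356, 0.1864, 0.1102]

t=0: k=[0 118 0 0 0 0]
t=1: x=[14.1600 89.6800 14.1600 0.0000 0.0000 0.0000] k=[9 89 14 0 0 0]
t=2: x=[18.6000 70.4000 21.3200 1.6800 0.0000 0.0000] k=[24 72 18 7 0 0]
t=3: x=[29.7600 59.7600 23.1600 7.4800 0.8400 0.0000] k=[31 61 27 5 6 0]
t=4: x=[34.6000 53.3200 28.4400 7.7600 5.1600 0.7200] k=[30 53 25 8 4 1]
t=5: x=[32.7600 46.8800 26.3200 9.5600 4.1200 1.3600] k=[30 48 29 9 7 1]
t=6: x=[32.1600 43.5600 28.8800 11.1600 6.5200 1.7200] k=[30 48 25 13 12 5]
t=7: x=[32.1600 43.0800 26.3200 14.3200 11.2800 5.8400] k=[28 48 26 18 9 11]
t=8: x=[30.4000 42.9600 27.6800 17.8800 10.3200 10.7600] k=[26 46 23 15 8 13]
t=9: x=[28.4000 40.8400 24.8000 15.1200 9.4400 12.4000] k=[32 38 30 18 5 16]
t=10: x=[32.7200 36.3200 29.5200 17.8800 7.8800 14.6800] k=[28 39 32 16 5 20]
t=11: x=[29.3200 36.8400 30.9200 16.6000 8.1200 18.2000] k=[30 32 35 14 9 18]
t=12: x=[30.2400 32.1200 32.1200 15.9200 10.6800 16.9200] k=[30 34 31 20 9 19]
t=13: x=[30.4800 33.1600 30.0400 20.0000 11.5200 17.8000] k=[28 35 35 19 12 17]
t=14: x=[28.8400 34.1600 33.0800 20.0800 13.4400 16.4000] k=[30 29 30 20 14 20]
t=15: x=[29.8800 29.2400 28.6800 20.4800 15.4400 19.2800] k=[27 29 28 20 13 24]
t=16: x=[27.2400 28.6400 27.1600 20.1200 15.1600 22.6800] k=[25 27 29 20 16 23]
t=17: x=[25.2400 27.0000 27.6800 20.6000 17.3200 22.1600] k=[27 22 32 17 22 25]
t=18: x=[26.4000 23.8000 29.0000 19.4000 21.7600 24.6400] k=[24 19 28 24 22 22]
t=19: x=[23.4000 20.6800 26.4400 24.2400 22.2400 22.0000] k=[25 24 23 24 20 19]
t=20: x=[24.8800 24.0000 23.2400 23.4000 20.3600 19.1200] k=[23 19 18 28 16 16]
t=21: x=[22.5200 19.3600 19.3200 25.3600 17.4400 16.0000] k=[22 16 24 24 17 12]
t=22: x=[21.2800 17.6800 23.0400 23.1600 17.2400 12.6000] k=[18 13 23 18 18 9]
t=23: x=[17.4000 14.8000 21.2000 18.6000 16.9200 10.0800] k=[18 12 22 21 18 15]
t=24: x=[17.2800 13.9200 20.6800 20.7600 18.0000 15.3600] k=[21 11 18 16 22 13]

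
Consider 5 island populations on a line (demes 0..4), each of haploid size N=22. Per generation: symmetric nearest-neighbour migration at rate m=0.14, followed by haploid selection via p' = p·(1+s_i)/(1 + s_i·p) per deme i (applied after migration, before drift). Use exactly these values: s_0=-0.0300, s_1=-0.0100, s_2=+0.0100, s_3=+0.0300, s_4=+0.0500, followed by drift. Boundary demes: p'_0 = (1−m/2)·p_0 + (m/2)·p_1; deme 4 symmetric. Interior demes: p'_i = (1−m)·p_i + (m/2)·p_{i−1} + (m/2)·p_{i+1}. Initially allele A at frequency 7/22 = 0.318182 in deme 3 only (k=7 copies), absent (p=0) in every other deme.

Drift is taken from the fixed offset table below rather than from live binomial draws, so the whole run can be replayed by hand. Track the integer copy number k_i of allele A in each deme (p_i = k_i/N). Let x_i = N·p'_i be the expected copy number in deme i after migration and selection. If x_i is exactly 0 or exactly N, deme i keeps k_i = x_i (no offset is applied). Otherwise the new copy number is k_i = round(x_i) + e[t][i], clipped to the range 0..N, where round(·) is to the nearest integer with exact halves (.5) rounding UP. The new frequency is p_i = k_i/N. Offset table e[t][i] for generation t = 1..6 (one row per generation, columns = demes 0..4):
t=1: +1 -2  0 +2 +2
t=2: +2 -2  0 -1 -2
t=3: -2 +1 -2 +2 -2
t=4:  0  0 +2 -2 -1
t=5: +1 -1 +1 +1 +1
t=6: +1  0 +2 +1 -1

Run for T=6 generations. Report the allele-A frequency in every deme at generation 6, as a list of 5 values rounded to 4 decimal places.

t=0: k=[0 0 0 7 0]
t=1: x=[0.0000 0.0000 0.4948 6.1501 0.5139] k=[0 0 0 8 3]
t=2: x=[0.0000 0.0000 0.5655 7.2328 3.4909] k=[0 0 1 6 1]
t=3: x=[0.0000 0.0693 1.2920 5.4198 1.4132] k=[0 1 0 7 0]
t=4: x=[0.0679 0.8517 0.5655 6.1501 0.5139] k=[0 1 3 4 0]
t=5: x=[0.0679 1.0598 2.9554 3.7409 0.2938] k=[1 0 4 5 1]
t=6: x=[0.9032 0.3466 3.8213 4.7593 1.3401] k=[2 0 6 6 0]

[0.0909, 0.0000, 0.2727, 0.2727, 0.0000]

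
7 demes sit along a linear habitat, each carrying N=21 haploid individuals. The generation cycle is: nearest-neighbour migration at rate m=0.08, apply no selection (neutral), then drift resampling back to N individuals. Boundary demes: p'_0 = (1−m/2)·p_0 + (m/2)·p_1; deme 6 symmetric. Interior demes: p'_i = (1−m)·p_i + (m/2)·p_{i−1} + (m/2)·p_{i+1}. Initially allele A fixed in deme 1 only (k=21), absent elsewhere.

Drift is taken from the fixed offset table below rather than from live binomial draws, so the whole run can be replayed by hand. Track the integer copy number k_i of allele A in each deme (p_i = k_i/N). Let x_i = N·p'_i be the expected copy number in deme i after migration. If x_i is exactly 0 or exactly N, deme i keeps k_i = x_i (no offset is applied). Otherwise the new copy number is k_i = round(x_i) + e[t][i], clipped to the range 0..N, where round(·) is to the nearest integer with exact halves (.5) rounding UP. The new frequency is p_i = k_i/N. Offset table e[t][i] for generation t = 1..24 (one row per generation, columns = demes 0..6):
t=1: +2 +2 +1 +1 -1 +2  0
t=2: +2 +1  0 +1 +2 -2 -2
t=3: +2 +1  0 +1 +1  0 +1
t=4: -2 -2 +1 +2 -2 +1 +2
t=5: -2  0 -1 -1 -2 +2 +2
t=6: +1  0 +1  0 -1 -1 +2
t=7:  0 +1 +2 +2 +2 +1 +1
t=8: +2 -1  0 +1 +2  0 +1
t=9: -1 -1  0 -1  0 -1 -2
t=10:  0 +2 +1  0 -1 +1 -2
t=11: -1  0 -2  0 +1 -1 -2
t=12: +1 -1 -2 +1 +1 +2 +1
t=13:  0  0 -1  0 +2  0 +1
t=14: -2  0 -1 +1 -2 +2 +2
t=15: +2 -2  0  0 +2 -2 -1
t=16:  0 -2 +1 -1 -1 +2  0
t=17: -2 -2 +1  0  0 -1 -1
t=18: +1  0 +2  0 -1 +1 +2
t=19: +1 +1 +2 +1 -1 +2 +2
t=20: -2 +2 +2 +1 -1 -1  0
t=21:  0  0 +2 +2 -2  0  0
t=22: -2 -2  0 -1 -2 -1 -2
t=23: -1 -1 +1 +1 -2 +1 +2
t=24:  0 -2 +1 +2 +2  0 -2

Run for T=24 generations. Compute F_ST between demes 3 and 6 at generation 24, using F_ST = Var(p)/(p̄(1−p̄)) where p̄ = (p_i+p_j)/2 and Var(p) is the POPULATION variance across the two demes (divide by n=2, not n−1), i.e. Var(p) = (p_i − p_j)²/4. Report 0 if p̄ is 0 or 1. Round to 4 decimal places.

t=0: k=[0 21 0 0 0 0 0]
t=1: x=[0.8400 19.3200 0.8400 0.0000 0.0000 0.0000 0.0000] k=[3 21 2 0 0 0 0]
t=2: x=[3.7200 19.5200 2.6800 0.0800 0.0000 0.0000 0.0000] k=[6 21 3 1 0 0 0]
t=3: x=[6.6000 19.6800 3.6400 1.0400 0.0400 0.0000 0.0000] k=[9 21 4 2 1 0 0]
t=4: x=[9.4800 19.8400 4.6000 2.0400 1.0000 0.0400 0.0000] k=[7 18 6 4 0 1 0]
t=5: x=[7.4400 17.0800 6.4000 3.9200 0.2000 0.9200 0.0400] k=[5 17 5 3 0 3 2]
t=6: x=[5.4800 16.0400 5.4000 2.9600 0.2400 2.8400 2.0400] k=[6 16 6 3 0 2 4]
t=7: x=[6.4000 15.2000 6.2800 3.0000 0.2000 2.0000 3.9200] k=[6 16 8 5 2 3 5]
t=8: x=[6.4000 15.2800 8.2000 5.0000 2.1600 3.0400 4.9200] k=[8 14 8 6 4 3 6]
t=9: x=[8.2400 13.5200 8.1600 6.0000 4.0400 3.1600 5.8800] k=[7 13 8 5 4 2 4]
t=10: x=[7.2400 12.5600 8.0800 5.0800 3.9600 2.1600 3.9200] k=[7 15 9 5 3 3 2]
t=11: x=[7.3200 14.4400 9.0800 5.0800 3.0800 2.9600 2.0400] k=[6 14 7 5 4 2 0]
t=12: x=[6.3200 13.4000 7.2000 5.0400 3.9600 2.0000 0.0800] k=[7 12 5 6 5 4 1]
t=13: x=[7.2000 11.5200 5.3200 5.9200 5.0000 3.9200 1.1200] k=[7 12 4 6 7 4 2]
t=14: x=[7.2000 11.4800 4.4000 5.9600 6.8400 4.0400 2.0800] k=[5 11 3 7 5 6 4]
t=15: x=[5.2400 10.4400 3.4800 6.7600 5.1200 5.8800 4.0800] k=[7 8 3 7 7 4 3]
t=16: x=[7.0400 7.7600 3.3600 6.8400 6.8800 4.0800 3.0400] k=[7 6 4 6 6 6 3]
t=17: x=[6.9600 5.9600 4.1600 5.9200 6.0000 5.8800 3.1200] k=[5 4 5 6 6 5 2]
t=18: x=[4.9600 4.0800 5.0000 5.9600 5.9600 4.9200 2.1200] k=[6 4 7 6 5 6 4]
t=19: x=[5.9200 4.2000 6.8400 6.0000 5.0800 5.8800 4.0800] k=[7 5 9 7 4 8 6]
t=20: x=[6.9200 5.2400 8.7600 6.9600 4.2800 7.7600 6.0800] k=[5 7 11 8 3 7 6]
t=21: x=[5.0800 7.0800 10.7200 7.9200 3.3600 6.8000 6.0400] k=[5 7 13 10 1 7 6]
t=22: x=[5.0800 7.1600 12.6400 9.7600 1.6000 6.7200 6.0400] k=[3 5 13 9 0 6 4]
t=23: x=[3.0800 5.2400 12.5200 8.8000 0.6000 5.6800 4.0800] k=[2 4 14 10 0 7 6]
t=24: x=[2.0800 4.3200 13.4400 9.7600 0.6800 6.6800 6.0400] k=[2 2 14 12 3 7 4]

0.1538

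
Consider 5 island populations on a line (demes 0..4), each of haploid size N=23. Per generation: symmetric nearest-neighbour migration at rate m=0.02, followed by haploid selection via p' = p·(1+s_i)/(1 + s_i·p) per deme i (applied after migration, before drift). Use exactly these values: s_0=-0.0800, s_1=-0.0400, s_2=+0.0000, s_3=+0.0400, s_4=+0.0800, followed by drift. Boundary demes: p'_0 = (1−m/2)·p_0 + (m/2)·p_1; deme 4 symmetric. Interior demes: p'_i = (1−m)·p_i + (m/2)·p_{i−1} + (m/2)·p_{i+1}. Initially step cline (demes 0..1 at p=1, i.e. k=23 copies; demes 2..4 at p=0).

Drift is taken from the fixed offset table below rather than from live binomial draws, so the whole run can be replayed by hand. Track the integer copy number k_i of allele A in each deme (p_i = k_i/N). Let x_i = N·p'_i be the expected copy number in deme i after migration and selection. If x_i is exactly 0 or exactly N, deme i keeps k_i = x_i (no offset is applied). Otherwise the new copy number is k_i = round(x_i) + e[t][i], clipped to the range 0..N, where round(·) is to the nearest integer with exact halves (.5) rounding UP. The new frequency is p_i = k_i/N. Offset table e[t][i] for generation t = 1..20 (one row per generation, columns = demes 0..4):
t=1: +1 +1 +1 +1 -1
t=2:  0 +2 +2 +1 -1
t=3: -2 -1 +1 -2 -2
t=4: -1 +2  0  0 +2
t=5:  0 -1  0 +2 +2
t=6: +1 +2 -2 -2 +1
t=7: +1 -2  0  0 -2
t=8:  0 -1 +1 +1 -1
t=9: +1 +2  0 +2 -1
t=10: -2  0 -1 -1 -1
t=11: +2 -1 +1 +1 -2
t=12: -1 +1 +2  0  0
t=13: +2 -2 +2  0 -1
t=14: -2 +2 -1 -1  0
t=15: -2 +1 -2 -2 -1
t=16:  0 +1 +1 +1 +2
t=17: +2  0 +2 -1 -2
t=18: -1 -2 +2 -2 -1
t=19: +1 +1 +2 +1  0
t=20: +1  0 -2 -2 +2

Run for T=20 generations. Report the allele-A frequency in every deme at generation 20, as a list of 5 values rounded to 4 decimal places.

t=0: k=[23 23 0 0 0]
t=1: x=[23.0000 22.7605 0.2300 0.0000 0.0000] k=[23 23 1 0 0]
t=2: x=[23.0000 22.7709 1.2100 0.0104 0.0000] k=[23 23 3 1 0]
t=3: x=[23.0000 22.7917 3.1800 1.0486 0.0108] k=[23 22 4 0 0]
t=4: x=[22.9891 21.7838 4.1400 0.0416 0.0000] k=[22 23 4 0 0]
t=5: x=[21.9279 22.7917 4.1500 0.0416 0.0000] k=[22 22 4 2 0]
t=6: x=[21.9171 21.7735 4.1600 2.0728 0.0216] k=[23 23 2 0 1]
t=7: x=[23.0000 22.7813 2.1900 0.0312 1.0655] k=[23 21 2 0 0]
t=8: x=[22.9783 20.7484 2.1700 0.0208 0.0000] k=[23 20 3 1 0]
t=9: x=[22.9674 19.7477 3.1500 1.0486 0.0108] k=[23 22 3 3 0]
t=10: x=[22.9891 21.7735 3.1900 3.0729 0.0324] k=[21 22 2 2 0]
t=11: x=[20.8531 21.7423 2.2000 2.0521 0.0216] k=[23 21 3 3 0]
t=12: x=[22.9783 20.7588 3.1800 3.0729 0.0324] k=[22 22 5 3 0]
t=13: x=[21.9171 21.7838 5.1500 3.0935 0.0324] k=[23 20 7 3 0]
t=14: x=[22.9674 19.7889 7.0900 3.1141 0.0324] k=[21 22 6 2 0]
t=15: x=[20.8531 21.7838 6.1200 2.0934 0.0216] k=[19 23 4 0 0]
t=16: x=[18.7591 22.7605 4.1500 0.0416 0.0000] k=[19 23 5 1 0]
t=17: x=[18.7591 22.7709 5.1400 1.0693 0.0108] k=[21 23 7 0 0]
t=18: x=[20.8638 22.8126 7.0900 0.0728 0.0000] k=[20 21 9 0 0]
t=19: x=[19.7863 20.7898 9.0300 0.0936 0.0000] k=[21 22 11 1 0]
t=20: x=[20.8531 21.8357 11.0100 1.1315 0.0108] k=[22 22 9 0 2]

[0.9565, 0.9565, 0.3913, 0.0000, 0.0870]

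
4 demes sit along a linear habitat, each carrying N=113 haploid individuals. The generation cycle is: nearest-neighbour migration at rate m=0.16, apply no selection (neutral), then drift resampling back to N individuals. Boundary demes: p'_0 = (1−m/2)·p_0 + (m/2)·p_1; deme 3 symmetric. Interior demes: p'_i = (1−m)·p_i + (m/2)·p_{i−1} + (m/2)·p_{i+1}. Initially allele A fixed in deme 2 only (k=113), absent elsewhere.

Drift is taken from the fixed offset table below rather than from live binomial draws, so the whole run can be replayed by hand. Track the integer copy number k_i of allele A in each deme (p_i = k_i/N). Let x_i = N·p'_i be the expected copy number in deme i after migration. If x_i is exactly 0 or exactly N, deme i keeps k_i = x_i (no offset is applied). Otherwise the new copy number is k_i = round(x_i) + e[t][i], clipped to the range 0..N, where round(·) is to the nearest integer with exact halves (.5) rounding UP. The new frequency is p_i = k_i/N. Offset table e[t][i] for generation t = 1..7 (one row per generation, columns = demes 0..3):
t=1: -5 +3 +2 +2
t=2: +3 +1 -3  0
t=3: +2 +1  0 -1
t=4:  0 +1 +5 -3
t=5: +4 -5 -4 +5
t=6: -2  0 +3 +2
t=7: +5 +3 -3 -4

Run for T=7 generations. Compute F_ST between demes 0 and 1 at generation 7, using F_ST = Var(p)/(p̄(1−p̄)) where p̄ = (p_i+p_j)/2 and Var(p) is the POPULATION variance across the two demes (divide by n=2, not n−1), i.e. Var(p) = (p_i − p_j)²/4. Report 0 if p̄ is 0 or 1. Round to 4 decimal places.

t=0: k=[0 0 113 0]
t=1: x=[0.0000 9.0400 94.9200 9.0400] k=[0 12 97 11]
t=2: x=[0.9600 17.8400 83.3200 17.8800] k=[4 19 80 18]
t=3: x=[5.2000 22.6800 70.1600 22.9600] k=[7 24 70 22]
t=4: x=[8.3600 26.3200 62.4800 25.8400] k=[8 27 67 23]
t=5: x=[9.5200 28.6800 60.2800 26.5200] k=[14 24 56 32]
t=6: x=[14.8000 25.7600 51.5200 33.9200] k=[13 26 55 36]
t=7: x=[14.0400 27.2800 51.1600 37.5200] k=[19 30 48 34]

0.0140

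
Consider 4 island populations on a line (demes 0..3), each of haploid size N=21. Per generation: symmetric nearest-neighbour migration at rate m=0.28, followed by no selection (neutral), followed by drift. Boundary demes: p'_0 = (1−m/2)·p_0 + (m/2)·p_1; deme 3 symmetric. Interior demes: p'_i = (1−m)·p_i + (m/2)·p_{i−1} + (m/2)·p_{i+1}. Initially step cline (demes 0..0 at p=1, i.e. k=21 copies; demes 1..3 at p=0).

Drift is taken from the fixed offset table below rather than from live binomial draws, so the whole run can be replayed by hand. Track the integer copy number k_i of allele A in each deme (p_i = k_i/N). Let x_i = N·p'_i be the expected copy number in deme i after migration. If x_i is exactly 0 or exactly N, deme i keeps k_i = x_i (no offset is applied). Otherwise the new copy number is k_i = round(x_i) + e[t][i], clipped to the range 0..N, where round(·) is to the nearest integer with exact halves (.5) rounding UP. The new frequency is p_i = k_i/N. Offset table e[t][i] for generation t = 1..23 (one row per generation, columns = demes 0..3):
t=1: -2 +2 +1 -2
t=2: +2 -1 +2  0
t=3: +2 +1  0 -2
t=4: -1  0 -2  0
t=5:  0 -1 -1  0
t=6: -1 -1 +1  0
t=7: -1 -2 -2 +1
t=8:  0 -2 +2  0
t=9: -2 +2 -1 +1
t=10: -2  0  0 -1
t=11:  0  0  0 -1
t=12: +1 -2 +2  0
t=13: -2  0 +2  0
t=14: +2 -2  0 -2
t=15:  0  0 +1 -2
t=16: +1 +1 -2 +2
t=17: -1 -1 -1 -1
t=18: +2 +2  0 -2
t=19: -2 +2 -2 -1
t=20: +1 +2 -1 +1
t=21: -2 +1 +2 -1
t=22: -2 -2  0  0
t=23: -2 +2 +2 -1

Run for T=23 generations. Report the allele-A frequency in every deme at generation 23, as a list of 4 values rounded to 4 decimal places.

t=0: k=[21 0 0 0]
t=1: x=[18.0600 2.9400 0.0000 0.0000] k=[16 5 0 0]
t=2: x=[14.4600 5.8400 0.7000 0.0000] k=[16 5 3 0]
t=3: x=[14.4600 6.2600 2.8600 0.4200] k=[16 7 3 0]
t=4: x=[14.7400 7.7000 3.1400 0.4200] k=[14 8 1 0]
t=5: x=[13.1600 7.8600 1.8400 0.1400] k=[13 7 1 0]
t=6: x=[12.1600 7.0000 1.7000 0.1400] k=[11 6 3 0]
t=7: x=[10.3000 6.2800 3.0000 0.4200] k=[9 4 1 1]
t=8: x=[8.3000 4.2800 1.4200 1.0000] k=[8 2 3 1]
t=9: x=[7.1600 2.9800 2.5800 1.2800] k=[5 5 2 2]
t=10: x=[5.0000 4.5800 2.4200 2.0000] k=[3 5 2 1]
t=11: x=[3.2800 4.3000 2.2800 1.1400] k=[3 4 2 0]
t=12: x=[3.1400 3.5800 2.0000 0.2800] k=[4 2 4 0]
t=13: x=[3.7200 2.5600 3.1600 0.5600] k=[2 3 5 1]
t=14: x=[2.1400 3.1400 4.1600 1.5600] k=[4 1 4 0]
t=15: x=[3.5800 1.8400 3.0200 0.5600] k=[4 2 4 0]
t=16: x=[3.7200 2.5600 3.1600 0.5600] k=[5 4 1 3]
t=17: x=[4.8600 3.7200 1.7000 2.7200] k=[4 3 1 2]
t=18: x=[3.8600 2.8600 1.4200 1.8600] k=[6 5 1 0]
t=19: x=[5.8600 4.5800 1.4200 0.1400] k=[4 7 0 0]
t=20: x=[4.4200 5.6000 0.9800 0.0000] k=[5 8 0 0]
t=21: x=[5.4200 6.4600 1.1200 0.0000] k=[3 7 3 0]
t=22: x=[3.5600 5.8800 3.1400 0.4200] k=[2 4 3 0]
t=23: x=[2.2800 3.5800 2.7200 0.4200] k=[0 6 5 0]

[0.0000, 0.2857, 0.2381, 0.0000]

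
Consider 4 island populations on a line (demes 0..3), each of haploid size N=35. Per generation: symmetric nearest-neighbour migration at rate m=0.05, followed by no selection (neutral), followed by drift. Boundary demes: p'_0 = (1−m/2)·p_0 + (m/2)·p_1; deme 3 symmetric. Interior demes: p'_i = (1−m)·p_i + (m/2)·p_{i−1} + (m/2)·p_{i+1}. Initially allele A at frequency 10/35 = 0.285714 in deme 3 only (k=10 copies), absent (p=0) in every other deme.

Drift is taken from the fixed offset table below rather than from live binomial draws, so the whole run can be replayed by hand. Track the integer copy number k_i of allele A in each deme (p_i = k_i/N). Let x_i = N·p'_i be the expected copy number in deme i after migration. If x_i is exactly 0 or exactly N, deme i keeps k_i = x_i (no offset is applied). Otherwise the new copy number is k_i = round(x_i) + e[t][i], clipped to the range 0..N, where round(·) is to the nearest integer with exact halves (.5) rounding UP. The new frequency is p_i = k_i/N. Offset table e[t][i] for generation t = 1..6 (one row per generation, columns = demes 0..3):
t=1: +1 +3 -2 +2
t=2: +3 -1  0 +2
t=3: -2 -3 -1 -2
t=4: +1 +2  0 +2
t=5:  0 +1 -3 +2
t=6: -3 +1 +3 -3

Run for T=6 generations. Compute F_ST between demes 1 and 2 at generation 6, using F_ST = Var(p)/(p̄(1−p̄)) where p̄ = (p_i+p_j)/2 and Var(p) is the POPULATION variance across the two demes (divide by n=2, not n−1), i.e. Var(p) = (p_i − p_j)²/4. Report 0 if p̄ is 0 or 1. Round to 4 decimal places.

0.0448

t=0: k=[0 0 0 10]
t=1: x=[0.0000 0.0000 0.2500 9.7500] k=[0 0 0 12]
t=2: x=[0.0000 0.0000 0.3000 11.7000] k=[0 0 0 14]
t=3: x=[0.0000 0.0000 0.3500 13.6500] k=[0 0 0 12]
t=4: x=[0.0000 0.0000 0.3000 11.7000] k=[0 0 0 14]
t=5: x=[0.0000 0.0000 0.3500 13.6500] k=[0 0 0 16]
t=6: x=[0.0000 0.0000 0.4000 15.6000] k=[0 0 3 13]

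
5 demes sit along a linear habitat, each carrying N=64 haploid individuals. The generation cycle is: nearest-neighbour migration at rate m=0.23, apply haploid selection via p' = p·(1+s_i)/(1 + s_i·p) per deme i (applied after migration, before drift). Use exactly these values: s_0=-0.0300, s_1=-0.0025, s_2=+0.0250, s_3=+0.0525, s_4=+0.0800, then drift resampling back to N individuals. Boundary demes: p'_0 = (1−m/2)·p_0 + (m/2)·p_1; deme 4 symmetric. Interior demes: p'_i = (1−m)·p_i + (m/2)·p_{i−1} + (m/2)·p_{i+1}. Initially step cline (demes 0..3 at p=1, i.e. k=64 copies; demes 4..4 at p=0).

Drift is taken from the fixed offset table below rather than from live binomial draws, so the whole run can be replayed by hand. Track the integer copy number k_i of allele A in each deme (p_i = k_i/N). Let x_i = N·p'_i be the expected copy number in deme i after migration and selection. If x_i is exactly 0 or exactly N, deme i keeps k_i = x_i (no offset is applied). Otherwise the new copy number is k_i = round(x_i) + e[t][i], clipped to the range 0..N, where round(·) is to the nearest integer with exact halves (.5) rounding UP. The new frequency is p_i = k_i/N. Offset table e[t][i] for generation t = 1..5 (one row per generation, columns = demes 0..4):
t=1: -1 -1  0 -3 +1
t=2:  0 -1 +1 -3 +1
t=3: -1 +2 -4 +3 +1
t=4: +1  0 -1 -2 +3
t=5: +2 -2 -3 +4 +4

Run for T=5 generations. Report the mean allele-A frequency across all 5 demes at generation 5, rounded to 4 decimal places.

t=0: k=[64 64 64 64 0]
t=1: x=[64.0000 64.0000 64.0000 56.9668 7.8763] k=[64 64 64 54 9]
t=2: x=[64.0000 64.0000 62.8776 50.5273 15.0425] k=[64 64 64 48 16]
t=3: x=[64.0000 64.0000 62.2036 46.8109 20.7441] k=[64 64 58 50 22]
t=4: x=[64.0000 63.3083 57.9075 48.3138 26.4052] k=[64 63 57 46 29]
t=5: x=[63.8814 62.4212 56.5884 45.9798 32.1860] k=[64 60 54 50 36]

0.8250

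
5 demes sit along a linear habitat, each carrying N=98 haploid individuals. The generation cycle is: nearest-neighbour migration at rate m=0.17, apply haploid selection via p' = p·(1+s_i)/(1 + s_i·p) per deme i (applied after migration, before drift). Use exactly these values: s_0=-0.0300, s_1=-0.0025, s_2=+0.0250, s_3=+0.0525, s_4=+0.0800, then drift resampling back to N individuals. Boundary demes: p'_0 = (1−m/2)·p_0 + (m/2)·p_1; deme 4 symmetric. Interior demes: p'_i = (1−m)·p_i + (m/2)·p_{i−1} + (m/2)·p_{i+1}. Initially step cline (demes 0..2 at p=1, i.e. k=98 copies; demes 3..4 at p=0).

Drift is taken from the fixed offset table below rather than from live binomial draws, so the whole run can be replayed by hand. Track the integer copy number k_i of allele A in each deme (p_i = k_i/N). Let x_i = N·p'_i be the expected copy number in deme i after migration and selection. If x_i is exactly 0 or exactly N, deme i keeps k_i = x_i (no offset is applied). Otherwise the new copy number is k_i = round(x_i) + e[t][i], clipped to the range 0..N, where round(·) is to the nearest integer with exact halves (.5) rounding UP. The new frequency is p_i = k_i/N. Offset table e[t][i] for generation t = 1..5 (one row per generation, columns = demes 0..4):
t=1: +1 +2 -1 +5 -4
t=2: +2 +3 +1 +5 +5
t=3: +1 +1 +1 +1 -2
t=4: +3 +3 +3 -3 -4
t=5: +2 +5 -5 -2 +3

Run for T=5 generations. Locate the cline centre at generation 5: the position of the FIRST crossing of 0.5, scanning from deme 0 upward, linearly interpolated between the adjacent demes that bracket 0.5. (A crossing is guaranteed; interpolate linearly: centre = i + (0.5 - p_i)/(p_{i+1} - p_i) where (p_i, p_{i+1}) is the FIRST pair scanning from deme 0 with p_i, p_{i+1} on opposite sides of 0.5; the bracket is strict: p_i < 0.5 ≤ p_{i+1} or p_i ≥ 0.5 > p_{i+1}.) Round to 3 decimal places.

t=0: k=[98 98 98 0 0]
t=1: x=[98.0000 98.0000 89.8563 8.7284 0.0000] k=[98 98 89 14 0]
t=2: x=[98.0000 97.2331 83.6943 19.9868 1.2840] k=[98 98 85 25 6]
t=3: x=[98.0000 96.8923 81.3491 29.5298 8.1734] k=[98 98 82 31 6]
t=4: x=[98.0000 96.6366 79.4000 34.3425 8.7172] k=[98 98 82 31 5]
t=5: x=[98.0000 96.6366 79.4000 34.2562 7.7412] k=[98 98 74 32 11]

2.595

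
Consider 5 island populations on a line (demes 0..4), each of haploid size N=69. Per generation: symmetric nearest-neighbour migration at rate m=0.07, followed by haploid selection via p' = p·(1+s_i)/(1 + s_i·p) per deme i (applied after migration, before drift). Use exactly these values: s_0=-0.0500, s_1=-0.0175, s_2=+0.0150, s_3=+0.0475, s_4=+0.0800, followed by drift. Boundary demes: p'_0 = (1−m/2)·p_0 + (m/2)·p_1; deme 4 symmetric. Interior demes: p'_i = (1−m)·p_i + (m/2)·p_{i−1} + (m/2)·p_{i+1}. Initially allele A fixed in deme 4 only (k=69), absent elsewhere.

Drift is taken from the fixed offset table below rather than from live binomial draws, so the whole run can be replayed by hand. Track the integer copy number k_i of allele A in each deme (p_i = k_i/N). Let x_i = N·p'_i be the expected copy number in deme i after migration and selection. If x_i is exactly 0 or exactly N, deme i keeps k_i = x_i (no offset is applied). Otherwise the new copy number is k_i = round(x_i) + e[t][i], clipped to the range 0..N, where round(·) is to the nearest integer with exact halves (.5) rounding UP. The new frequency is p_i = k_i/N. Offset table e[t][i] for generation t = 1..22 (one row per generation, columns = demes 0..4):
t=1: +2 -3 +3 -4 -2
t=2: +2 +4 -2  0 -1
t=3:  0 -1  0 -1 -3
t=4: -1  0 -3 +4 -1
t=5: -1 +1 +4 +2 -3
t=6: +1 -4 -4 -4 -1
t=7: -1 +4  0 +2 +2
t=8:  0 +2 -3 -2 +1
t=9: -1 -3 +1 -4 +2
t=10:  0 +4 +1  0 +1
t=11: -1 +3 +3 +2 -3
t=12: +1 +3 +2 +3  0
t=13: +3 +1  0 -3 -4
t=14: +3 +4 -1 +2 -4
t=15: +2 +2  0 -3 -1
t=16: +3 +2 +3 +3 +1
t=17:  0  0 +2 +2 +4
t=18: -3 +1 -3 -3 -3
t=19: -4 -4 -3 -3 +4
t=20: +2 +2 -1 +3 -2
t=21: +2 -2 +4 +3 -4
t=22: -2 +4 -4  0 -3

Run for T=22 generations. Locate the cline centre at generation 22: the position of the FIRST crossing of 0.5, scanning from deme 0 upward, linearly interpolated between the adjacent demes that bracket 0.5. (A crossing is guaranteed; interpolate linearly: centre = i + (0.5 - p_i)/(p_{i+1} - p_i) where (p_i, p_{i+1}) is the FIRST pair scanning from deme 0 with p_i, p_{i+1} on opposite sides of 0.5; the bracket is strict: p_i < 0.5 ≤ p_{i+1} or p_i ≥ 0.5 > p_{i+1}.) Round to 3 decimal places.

3.350

t=0: k=[0 0 0 0 69]
t=1: x=[0.0000 0.0000 0.0000 2.5255 66.7581] k=[0 0 0 0 65]
t=2: x=[0.0000 0.0000 0.0000 2.3793 63.1504] k=[0 0 0 2 62]
t=3: x=[0.0000 0.0000 0.0710 4.2097 60.4909] k=[0 0 0 3 57]
t=4: x=[0.0000 0.0000 0.1066 4.9958 55.9442] k=[0 0 0 9 55]
t=5: x=[0.0000 0.0000 0.3197 10.7081 54.3000] k=[0 0 4 13 51]
t=6: x=[0.0000 0.1376 4.2338 14.5404 50.7226] k=[0 0 0 11 50]
t=7: x=[0.0000 0.0000 0.3907 12.4464 49.7221] k=[0 0 0 14 52]
t=8: x=[0.0000 0.0000 0.4973 15.3877 51.6871] k=[0 0 0 13 53]
t=9: x=[0.0000 0.0000 0.4618 14.4685 52.5822] k=[0 0 1 10 55]
t=10: x=[0.0000 0.0344 1.2988 11.7041 54.3335] k=[0 4 2 12 55]
t=11: x=[0.1330 3.7273 2.4550 13.6562 54.4005] k=[0 7 5 16 51]
t=12: x=[0.2328 6.5792 5.5303 17.4377 50.8239] k=[1 10 8 20 51]
t=13: x=[1.2504 9.4698 8.6015 21.3430 50.9591] k=[4 10 9 18 47]
t=14: x=[4.0117 9.6081 9.4710 19.3393 47.1500] k=[7 14 8 21 43]
t=15: x=[6.9191 13.3538 8.7784 22.0046 43.4795] k=[9 15 9 19 42]
t=16: x=[8.8083 14.3780 9.6833 20.1098 42.4625] k=[12 16 13 23 43]
t=17: x=[11.6354 15.5414 13.6170 24.0722 43.5482] k=[12 16 16 26 48]
t=18: x=[11.6354 15.6454 16.5365 27.1806 48.3602] k=[9 17 14 24 45]
t=19: x=[8.8757 16.3933 14.6259 25.1216 45.4725] k=[5 12 12 22 49]
t=20: x=[5.0018 11.5838 12.5017 23.3058 49.1604] k=[7 14 12 26 47]
t=21: x=[6.9191 13.4923 12.7137 27.0038 47.4224] k=[9 11 17 30 43]
t=22: x=[8.6735 10.9761 17.4383 30.7891 43.7886] k=[7 15 13 31 41]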